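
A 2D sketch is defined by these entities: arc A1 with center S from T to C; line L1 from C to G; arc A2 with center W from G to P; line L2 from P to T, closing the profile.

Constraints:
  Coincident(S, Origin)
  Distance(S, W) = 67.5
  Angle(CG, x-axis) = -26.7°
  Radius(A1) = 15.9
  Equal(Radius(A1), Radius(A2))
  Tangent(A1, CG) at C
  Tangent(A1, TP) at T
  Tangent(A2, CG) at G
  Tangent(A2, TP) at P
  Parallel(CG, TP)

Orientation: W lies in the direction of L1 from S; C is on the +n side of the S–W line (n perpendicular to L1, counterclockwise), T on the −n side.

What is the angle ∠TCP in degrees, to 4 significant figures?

64.77°

The slot axis is L1's direction at -26.7°, so u = (cos -26.7°, sin -26.7°) = (0.8934, -0.4493) and n = (−sin -26.7°, cos -26.7°) = (0.4493, 0.8934). S is at the origin and W lies 67.5 along u from S, so W = 67.5·u = (60.30, -30.33). Tangency of A1 to both parallel lines with radius 15.9 puts C and T at S ± 15.9·n: C = (7.144, 14.20), T = (-7.144, -14.20). Equal radii place G and P the same way about W: G = W + 15.9·n = (67.45, -16.12), P = W − 15.9·n = (53.16, -44.53). Then cos ∠TCP = CT·CP / (|CT||CP|), giving 64.77°.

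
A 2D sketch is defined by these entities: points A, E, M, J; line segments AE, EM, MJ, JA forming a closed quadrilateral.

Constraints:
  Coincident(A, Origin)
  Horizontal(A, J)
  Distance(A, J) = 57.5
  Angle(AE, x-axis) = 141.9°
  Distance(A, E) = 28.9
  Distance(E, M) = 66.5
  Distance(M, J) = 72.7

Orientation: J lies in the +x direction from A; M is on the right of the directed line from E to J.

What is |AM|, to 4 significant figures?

44.62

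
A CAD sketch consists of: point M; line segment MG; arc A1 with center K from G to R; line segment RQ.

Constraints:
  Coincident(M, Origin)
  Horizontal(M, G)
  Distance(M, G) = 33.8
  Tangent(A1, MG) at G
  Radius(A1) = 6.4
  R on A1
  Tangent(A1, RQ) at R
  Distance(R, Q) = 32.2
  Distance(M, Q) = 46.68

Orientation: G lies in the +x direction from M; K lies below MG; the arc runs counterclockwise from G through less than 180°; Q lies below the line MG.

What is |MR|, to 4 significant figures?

28.10

Checks: |KG| = 6.400 ✓; |KR| = 6.400 ✓; ∠(KR, RQ) = 90.00° ✓; |RQ| = 32.20 ✓; |MQ| = 46.68 ✓.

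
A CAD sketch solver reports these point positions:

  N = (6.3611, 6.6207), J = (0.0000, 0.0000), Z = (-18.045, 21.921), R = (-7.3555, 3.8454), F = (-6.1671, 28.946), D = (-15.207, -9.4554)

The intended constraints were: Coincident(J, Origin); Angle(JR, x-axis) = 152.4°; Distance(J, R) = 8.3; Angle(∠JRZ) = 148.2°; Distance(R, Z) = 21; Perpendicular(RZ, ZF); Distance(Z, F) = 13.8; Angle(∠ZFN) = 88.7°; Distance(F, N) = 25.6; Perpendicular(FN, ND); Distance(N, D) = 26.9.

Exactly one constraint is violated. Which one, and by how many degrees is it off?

Perpendicular(FN, ND) — off by 7.40°.

J = (0.00, 0.00) ✓; JR at 152.4° ✓; |JR| = 8.300 ✓; ∠JRZ = 148.2° ✓; |RZ| = 21.00 ✓; ∠(RZ, ZF) = 90.00° ✓; |ZF| = 13.80 ✓; ∠ZFN = 88.70° ✓; |FN| = 25.60 ✓; ∠(FN, ND) = 82.60° ✗; |ND| = 26.90 ✓.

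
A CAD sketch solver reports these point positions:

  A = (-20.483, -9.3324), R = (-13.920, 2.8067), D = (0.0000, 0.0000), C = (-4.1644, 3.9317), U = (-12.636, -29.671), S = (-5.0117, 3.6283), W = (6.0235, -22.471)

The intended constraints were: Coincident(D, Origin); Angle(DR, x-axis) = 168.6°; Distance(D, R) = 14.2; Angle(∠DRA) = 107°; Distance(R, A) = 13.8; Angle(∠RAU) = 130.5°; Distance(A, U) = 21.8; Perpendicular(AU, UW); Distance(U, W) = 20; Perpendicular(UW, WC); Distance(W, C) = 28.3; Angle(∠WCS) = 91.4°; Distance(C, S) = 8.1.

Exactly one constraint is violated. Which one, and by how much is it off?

Distance(C, S) = 8.1 — off by 7.20.

D = (0.00, 0.00) ✓; DR at 168.6° ✓; |DR| = 14.20 ✓; ∠DRA = 107.0° ✓; |RA| = 13.80 ✓; ∠RAU = 130.5° ✓; |AU| = 21.80 ✓; ∠(AU, UW) = 90.00° ✓; |UW| = 20.00 ✓; ∠(UW, WC) = 90.00° ✓; |WC| = 28.30 ✓; ∠WCS = 91.40° ✓; |CS| = 0.9000 ✗.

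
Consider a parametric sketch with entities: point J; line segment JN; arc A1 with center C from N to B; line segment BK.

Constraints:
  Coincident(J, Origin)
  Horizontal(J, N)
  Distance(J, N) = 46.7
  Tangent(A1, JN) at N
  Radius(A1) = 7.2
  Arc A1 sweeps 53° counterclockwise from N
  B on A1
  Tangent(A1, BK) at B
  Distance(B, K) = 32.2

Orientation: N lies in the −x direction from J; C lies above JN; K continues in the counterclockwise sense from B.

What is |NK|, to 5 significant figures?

38.058

J is at the origin; J and N share the same y with |JN| = 46.7 and N on the −x side, so N = (-46.700, 0.0000). The tangent condition forces CN to be normal to JN, so C = N + (0, 7.2) = (-46.700, 7.2000). On A1, N sits at bearing -90° from C; a 53° counterclockwise sweep puts B at bearing -37°, so B = C + 7.2·(cos -37°, sin -37°) = (-40.950, 2.8669). The tangent condition forces CB to be normal to BK, so BK runs along (−sin -37°, cos -37°); with |BK| = 32.2, K = (-21.571, 28.583). Then |NK| = |K − N| = 38.058.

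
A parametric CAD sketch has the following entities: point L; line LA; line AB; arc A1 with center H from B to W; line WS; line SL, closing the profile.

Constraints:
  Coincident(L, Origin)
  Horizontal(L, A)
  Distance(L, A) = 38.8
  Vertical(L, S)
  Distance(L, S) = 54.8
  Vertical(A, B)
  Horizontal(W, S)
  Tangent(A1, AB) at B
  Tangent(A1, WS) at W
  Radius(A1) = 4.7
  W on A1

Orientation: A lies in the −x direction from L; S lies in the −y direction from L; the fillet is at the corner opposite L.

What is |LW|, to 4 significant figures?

64.54

L is at the origin; L and A share the same y with |LA| = 38.8 and A on the −x side, so A = (-38.80, 0.000). LS is vertical with |LS| = 54.8 and S on the −y side, so S = (0.000, -54.80). The virtual corner opposite L is at (-38.80, -54.80). A1 meets AB tangentially, so HB is at right angles to AB and A1 meets WS tangentially, so HW is at right angles to WS, with radius 4.7, so the center H sits 4.7 in from both sides at H = (-34.10, -50.10). That places the tangent points at B = (-38.80, -50.10) on AB and W = (-34.10, -54.80) on WS. Then |LW| = |W − L| = 64.54.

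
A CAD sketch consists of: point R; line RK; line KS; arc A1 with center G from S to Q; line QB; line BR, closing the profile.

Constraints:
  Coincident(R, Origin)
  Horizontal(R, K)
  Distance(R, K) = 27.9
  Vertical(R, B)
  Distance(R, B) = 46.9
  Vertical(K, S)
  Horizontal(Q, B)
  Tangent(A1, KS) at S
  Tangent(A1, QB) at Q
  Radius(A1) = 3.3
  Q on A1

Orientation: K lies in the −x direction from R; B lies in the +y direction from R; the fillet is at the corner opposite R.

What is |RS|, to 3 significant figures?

51.8

The virtual corner opposite R is at (-27.9, 46.9). Since A1 is tangent to KS there, GS ⟂ KS and tangency of A1 to QB means the radius GQ is perpendicular to QB, with radius 3.3, so the center G sits 3.3 in from both sides at G = (-24.6, 43.6). That places the tangent points at S = (-27.9, 43.6) on KS and Q = (-24.6, 46.9) on QB. Then |RS| = |S − R| = 51.8.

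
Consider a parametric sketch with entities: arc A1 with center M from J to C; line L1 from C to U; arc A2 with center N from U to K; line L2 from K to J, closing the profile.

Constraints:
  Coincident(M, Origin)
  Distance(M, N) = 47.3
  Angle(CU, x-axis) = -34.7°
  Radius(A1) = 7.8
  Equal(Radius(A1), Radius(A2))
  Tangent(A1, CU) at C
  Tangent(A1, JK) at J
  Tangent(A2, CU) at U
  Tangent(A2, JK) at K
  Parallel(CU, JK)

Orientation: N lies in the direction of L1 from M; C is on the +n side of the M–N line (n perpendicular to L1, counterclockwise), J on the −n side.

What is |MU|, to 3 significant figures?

47.9

Tangency of A1 to both parallel lines with radius 7.8 puts C and J at M ± 7.8·n: C = (4.44, 6.41), J = (-4.44, -6.41). Equal radii place U and K the same way about N: U = N + 7.8·n = (43.3, -20.5), K = N − 7.8·n = (34.4, -33.3). Then |MU| = |U − M| = 47.9.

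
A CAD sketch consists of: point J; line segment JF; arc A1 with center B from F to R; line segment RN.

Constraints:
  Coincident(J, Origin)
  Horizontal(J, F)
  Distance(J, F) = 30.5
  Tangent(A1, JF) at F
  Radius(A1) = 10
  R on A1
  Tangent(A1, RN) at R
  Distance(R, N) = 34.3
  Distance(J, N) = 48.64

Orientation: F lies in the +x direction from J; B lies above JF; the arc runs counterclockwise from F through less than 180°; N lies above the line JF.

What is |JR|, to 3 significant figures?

41.8

Checks: |BF| = 10.00 ✓; |BR| = 10.00 ✓; ∠(BR, RN) = 90.00° ✓; |RN| = 34.30 ✓; |JN| = 48.64 ✓.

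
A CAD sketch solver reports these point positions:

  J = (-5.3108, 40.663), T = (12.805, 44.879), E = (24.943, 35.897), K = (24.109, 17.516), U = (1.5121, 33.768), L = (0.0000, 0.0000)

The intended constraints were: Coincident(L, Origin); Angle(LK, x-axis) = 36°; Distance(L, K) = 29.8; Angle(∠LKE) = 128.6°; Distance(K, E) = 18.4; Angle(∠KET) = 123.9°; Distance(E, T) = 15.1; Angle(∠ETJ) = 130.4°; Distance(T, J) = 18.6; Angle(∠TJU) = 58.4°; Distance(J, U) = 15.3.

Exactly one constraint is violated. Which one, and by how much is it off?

Distance(J, U) = 15.3 — off by 5.60.

L = (0.00, 0.00) ✓; LK at 36.00° ✓; |LK| = 29.80 ✓; ∠LKE = 128.6° ✓; |KE| = 18.40 ✓; ∠KET = 123.9° ✓; |ET| = 15.10 ✓; ∠ETJ = 130.4° ✓; |TJ| = 18.60 ✓; ∠TJU = 58.40° ✓; |JU| = 9.700 ✗.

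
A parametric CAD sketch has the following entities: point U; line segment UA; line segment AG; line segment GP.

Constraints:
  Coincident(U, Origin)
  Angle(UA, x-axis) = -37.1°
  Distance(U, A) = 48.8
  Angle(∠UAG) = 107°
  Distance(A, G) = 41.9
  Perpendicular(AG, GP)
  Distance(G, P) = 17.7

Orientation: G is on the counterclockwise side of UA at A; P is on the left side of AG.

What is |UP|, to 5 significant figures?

63.198

U is at the origin; UA runs at -37.1° with length 48.8, so A = 48.8·(cos -37.1°, sin -37.1°) = (38.922, -29.437). ∠UAG = 107.0°, so AG runs at -37.1° + (180° − 107.0°) = 35.900° from the x-axis; with |AG| = 41.9, G = A + 41.9·(cos 35.900°, sin 35.900°) = (72.863, -4.8675). AG ⟂ GP; with |GP| = 17.7 on the left of AG, P = G + 17.7·(-0.58637, 0.81004) = (62.484, 9.4702). Then |UP| = |P − U| = 63.198.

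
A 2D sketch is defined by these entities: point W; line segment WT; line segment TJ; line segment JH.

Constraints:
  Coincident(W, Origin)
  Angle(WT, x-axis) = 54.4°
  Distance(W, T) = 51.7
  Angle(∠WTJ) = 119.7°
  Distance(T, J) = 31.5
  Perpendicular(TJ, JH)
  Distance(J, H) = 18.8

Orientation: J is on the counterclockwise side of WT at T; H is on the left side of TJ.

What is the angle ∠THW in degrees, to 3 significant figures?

55.4°

∠WTJ = 119.7°, so TJ runs at 54.4° + (180° − 119.7°) = 115° from the x-axis; with |TJ| = 31.5, J = T + 31.5·(cos 115°, sin 115°) = (16.9, 70.7). TJ is perpendicular to JH; with |JH| = 18.8 on the left of TJ, H = J + 18.8·(-0.909, -0.418) = (-0.147, 62.8). Then cos ∠THW = HT·HW / (|HT||HW|), giving 55.4°.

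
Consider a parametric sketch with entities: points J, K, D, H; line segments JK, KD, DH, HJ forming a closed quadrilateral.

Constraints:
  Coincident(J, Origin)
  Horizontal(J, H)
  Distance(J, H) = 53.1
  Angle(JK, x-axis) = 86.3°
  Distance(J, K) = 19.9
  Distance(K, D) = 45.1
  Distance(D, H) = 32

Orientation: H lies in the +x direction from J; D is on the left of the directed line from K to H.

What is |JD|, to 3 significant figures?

54.6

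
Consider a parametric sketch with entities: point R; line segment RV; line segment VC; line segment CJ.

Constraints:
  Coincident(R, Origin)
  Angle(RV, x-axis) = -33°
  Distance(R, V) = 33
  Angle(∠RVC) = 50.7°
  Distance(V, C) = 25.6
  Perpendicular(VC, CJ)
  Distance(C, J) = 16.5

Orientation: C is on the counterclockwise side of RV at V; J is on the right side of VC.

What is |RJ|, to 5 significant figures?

42.298

∠RVC = 50.7°, so VC runs at -33.0° + (180° − 50.7°) = 96.300° from the x-axis; with |VC| = 25.6, C = V + 25.6·(cos 96.300°, sin 96.300°) = (24.867, 7.4723). The perpendicularity gives CJ at right angles to VC; with |CJ| = 16.5 on the right of VC, J = C + 16.5·(0.99396, 0.10973) = (41.267, 9.2829). Then |RJ| = |J − R| = 42.298.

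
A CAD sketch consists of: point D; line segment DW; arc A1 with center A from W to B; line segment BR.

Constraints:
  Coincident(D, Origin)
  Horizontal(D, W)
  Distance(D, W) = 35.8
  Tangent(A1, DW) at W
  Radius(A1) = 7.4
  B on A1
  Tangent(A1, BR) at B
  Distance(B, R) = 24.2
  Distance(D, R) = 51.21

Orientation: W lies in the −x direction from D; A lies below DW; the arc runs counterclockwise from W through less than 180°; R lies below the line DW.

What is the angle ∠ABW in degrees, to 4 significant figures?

40.87°

Checks: |AW| = 7.400 ✓; |AB| = 7.400 ✓; ∠(AB, BR) = 90.00° ✓; |BR| = 24.20 ✓; |DR| = 51.21 ✓.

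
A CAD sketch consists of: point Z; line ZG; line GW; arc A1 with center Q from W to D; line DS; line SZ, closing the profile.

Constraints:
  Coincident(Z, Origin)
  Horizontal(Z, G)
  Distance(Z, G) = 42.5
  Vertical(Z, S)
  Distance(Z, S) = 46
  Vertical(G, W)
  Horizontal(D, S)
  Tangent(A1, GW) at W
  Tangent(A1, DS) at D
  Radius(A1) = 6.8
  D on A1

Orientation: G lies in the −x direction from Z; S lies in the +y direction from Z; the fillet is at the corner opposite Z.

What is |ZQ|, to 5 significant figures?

53.020

Z is at the origin; ZG is horizontal with |ZG| = 42.5 and G on the −x side, so G = (-42.500, 0.0000). Z and S share the same x with |ZS| = 46.0 and S on the +y side, so S = (0.0000, 46.000). The virtual corner opposite Z is at (-42.500, 46.000). A1 meets GW tangentially, so QW is at right angles to GW and A1 meets DS tangentially, so QD is at right angles to DS, with radius 6.8, so the center Q sits 6.8 in from both sides at Q = (-35.700, 39.200). Then |ZQ| = |Q − Z| = 53.020.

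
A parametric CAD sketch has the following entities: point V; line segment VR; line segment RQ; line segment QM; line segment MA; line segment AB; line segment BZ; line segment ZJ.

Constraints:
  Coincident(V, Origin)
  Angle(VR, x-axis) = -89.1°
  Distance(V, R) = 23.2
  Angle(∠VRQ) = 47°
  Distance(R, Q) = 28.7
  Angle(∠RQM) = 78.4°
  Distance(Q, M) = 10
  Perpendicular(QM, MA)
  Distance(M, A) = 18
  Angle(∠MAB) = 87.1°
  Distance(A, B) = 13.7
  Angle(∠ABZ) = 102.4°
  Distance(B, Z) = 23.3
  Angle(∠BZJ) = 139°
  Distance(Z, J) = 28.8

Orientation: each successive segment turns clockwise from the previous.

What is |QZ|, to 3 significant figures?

9.43

V is at the origin; VR runs at -89.1° with length 23.2, so R = (0.364, -23.2). ∠VRQ = 47.0° gives RQ at 138° from the x-axis; with |RQ| = 28.7, Q = (-20.9, -3.96). ∠RQM = 78.4° gives QM at 36.3° from the x-axis; with |QM| = 10.0, M = (-12.9, 1.96). QM ⟂ MA, so MA runs at -53.7°; with |MA| = 18.0, A = (-2.21, -12.5). ∠MAB = 87.1° gives AB at -147° from the x-axis; with |AB| = 13.7, B = (-13.7, -20.1). ∠ABZ = 102.4° gives BZ at 136° from the x-axis; with |BZ| = 23.3, Z = (-30.4, -3.84). Then |QZ| = |Z − Q| = 9.43.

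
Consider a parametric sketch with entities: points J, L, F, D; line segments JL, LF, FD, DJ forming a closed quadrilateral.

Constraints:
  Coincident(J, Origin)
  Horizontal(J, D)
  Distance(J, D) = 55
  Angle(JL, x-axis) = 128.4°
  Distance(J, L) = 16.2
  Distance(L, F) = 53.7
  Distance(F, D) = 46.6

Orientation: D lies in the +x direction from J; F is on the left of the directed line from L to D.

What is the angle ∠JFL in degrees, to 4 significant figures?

17.17°

J is at the origin; JD is horizontal with |JD| = 55.0 and D in +x, so D = (55.0, 0). JL runs at 128.4° with |JL| = 16.2, so L = (-10.06, 12.70). F is determined by |LF| = 53.7 and |FD| = 46.6 together: it lies at the intersection of circle(L, 53.7) and circle(D, 46.6). With |LD| = 66.29, the foot of the radical line on LD is 38.52 from L and the perpendicular offset is √(53.7² − 38.52²) = 37.42. Taking the left-of-LD solution: F = (34.91, 42.05).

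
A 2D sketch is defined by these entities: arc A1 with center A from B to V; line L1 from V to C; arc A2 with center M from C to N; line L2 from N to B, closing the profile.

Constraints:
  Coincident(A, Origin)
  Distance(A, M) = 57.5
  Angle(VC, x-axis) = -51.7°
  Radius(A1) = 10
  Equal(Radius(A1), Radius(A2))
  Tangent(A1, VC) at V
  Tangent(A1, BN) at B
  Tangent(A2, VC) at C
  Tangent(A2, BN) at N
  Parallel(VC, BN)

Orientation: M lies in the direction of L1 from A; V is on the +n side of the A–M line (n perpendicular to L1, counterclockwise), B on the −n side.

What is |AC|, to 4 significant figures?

58.36

The slot axis is L1's direction at -51.7°, so u = (cos -51.7°, sin -51.7°) = (0.6198, -0.7848) and n = (−sin -51.7°, cos -51.7°) = (0.7848, 0.6198). A is at the origin and M lies 57.5 along u from A, so M = 57.5·u = (35.64, -45.12). Tangency of A1 to both parallel lines with radius 10.0 puts V and B at A ± 10.0·n: V = (7.848, 6.198), B = (-7.848, -6.198). Equal radii place C and N the same way about M: C = M + 10.0·n = (43.49, -38.93), N = M − 10.0·n = (27.79, -51.32). Then |AC| = |C − A| = 58.36.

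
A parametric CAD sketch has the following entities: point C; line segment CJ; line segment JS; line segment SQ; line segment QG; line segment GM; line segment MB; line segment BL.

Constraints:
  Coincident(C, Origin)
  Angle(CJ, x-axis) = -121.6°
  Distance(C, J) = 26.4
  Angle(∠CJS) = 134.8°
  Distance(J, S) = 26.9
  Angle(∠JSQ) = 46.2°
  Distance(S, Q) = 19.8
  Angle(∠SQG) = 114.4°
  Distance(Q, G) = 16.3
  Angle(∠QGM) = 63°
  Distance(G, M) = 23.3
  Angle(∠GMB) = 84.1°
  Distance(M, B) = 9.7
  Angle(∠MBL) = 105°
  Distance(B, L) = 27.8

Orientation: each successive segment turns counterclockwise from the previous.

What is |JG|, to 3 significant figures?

9.14

∠JSQ = 46.2° gives SQ at 57.4° from the x-axis; with |SQ| = 19.8, Q = (3.16, -32.0). ∠SQG = 114.4° gives QG at 123° from the x-axis; with |QG| = 16.3, G = (-5.72, -18.3). Then |JG| = |G − J| = 9.14.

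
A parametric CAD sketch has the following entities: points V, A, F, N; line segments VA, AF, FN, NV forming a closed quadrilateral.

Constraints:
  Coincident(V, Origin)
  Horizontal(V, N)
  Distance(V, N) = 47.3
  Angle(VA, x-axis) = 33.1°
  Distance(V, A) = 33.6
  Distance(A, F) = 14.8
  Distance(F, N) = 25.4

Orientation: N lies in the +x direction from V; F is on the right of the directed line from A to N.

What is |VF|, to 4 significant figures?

22.84

V is at the origin; VN is horizontal with |VN| = 47.3 and N in +x, so N = (47.3, 0). VA runs at 33.1° with |VA| = 33.6, so A = (28.15, 18.35). F is determined by |AF| = 14.8 and |FN| = 25.4 together: it lies at the intersection of circle(A, 14.8) and circle(N, 25.4). With |AN| = 26.52, the foot of the radical line on AN is 5.229 from A and the perpendicular offset is √(14.8² − 5.229²) = 13.85. Taking the right-of-AN solution: F = (22.35, 4.734).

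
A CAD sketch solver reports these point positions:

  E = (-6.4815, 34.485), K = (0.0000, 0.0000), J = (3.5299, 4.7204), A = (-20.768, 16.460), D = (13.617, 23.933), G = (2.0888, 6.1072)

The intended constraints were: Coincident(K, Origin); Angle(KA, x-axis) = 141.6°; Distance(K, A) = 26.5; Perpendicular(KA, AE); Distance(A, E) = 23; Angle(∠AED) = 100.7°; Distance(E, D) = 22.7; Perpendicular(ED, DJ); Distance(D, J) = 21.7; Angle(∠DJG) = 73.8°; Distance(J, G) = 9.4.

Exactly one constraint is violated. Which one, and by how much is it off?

Distance(J, G) = 9.4 — off by 7.40.

K = (0.00, 0.00) ✓; KA at 141.6° ✓; |KA| = 26.50 ✓; ∠(KA, AE) = 90.00° ✓; |AE| = 23.00 ✓; ∠AED = 100.7° ✓; |ED| = 22.70 ✓; ∠(ED, DJ) = 90.00° ✓; |DJ| = 21.70 ✓; ∠DJG = 73.80° ✓; |JG| = 2.000 ✗.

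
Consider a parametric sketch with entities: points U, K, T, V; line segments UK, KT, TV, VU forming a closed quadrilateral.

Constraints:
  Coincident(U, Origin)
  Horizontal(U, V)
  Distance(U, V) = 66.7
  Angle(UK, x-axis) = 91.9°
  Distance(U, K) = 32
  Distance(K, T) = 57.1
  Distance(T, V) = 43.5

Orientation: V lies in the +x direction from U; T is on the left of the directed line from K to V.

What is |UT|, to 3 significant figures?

69.3

Checks: |KT| = 57.10 ✓; |TV| = 43.50 ✓.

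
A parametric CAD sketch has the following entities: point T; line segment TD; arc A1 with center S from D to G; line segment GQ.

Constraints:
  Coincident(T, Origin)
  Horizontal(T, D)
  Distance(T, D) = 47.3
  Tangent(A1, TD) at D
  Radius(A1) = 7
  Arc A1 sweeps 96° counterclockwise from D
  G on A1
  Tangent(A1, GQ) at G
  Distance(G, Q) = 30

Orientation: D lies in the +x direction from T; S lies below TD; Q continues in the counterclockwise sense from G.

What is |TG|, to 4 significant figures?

41.07

T is at the origin; TD is horizontal with |TD| = 47.3 and D on the +x side, so D = (47.30, 0.000). Since A1 is tangent to TD there, SD ⟂ TD, so S = D + (0, -7) = (47.30, -7.000). On A1, D sits at bearing 90° from S; a 96° counterclockwise sweep puts G at bearing 186°, so G = S + 7.0·(cos 186°, sin 186°) = (40.34, -7.732). Then |TG| = |G − T| = 41.07.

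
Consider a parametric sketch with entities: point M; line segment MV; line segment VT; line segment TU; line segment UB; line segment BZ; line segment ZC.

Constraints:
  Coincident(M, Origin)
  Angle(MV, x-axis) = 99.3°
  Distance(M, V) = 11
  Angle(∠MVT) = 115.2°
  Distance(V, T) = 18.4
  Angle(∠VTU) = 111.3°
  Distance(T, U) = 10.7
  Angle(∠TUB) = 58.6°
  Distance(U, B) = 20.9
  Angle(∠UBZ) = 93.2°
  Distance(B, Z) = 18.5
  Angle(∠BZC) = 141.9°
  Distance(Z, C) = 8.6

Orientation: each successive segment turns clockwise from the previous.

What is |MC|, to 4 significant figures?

31.71

∠UBZ = 93.2° gives BZ at 117.6° from the x-axis; with |BZ| = 18.5, Z = (-5.368, 23.02). ∠BZC = 141.9° gives ZC at 79.50° from the x-axis; with |ZC| = 8.6, C = (-3.801, 31.48). Then |MC| = |C − M| = 31.71.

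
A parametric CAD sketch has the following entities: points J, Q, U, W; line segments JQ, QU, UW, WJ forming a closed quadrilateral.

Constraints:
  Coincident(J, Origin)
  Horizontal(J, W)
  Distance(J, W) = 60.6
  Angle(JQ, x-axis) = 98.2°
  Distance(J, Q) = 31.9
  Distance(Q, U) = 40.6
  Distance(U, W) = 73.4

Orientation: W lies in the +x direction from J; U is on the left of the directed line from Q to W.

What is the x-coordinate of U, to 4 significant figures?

21.90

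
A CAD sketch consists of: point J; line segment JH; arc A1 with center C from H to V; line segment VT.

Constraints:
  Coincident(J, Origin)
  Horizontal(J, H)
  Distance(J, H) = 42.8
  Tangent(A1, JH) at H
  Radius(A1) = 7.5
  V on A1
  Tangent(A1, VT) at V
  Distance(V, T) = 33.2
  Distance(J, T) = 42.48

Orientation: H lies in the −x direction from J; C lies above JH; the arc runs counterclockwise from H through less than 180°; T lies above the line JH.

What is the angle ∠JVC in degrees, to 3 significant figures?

165°

Checks: ∠(CH, HJ) = 90.00° ✓; |CV| = 7.500 ✓; ∠(CV, VT) = 90.00° ✓; |VT| = 33.20 ✓; |JT| = 42.48 ✓.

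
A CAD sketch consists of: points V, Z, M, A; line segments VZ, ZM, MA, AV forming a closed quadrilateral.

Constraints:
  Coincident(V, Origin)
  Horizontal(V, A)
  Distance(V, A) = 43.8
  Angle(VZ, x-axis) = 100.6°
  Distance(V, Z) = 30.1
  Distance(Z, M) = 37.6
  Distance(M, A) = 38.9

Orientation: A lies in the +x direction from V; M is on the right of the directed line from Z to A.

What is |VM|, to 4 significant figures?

8.376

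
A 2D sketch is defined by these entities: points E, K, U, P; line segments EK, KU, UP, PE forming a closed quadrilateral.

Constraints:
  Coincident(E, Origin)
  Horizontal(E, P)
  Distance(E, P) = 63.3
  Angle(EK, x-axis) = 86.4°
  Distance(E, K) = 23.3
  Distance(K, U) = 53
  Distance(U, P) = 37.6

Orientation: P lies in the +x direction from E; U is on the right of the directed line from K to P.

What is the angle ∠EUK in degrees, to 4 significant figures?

22.59°

Checks: |KU| = 53.00 ✓; |UP| = 37.60 ✓.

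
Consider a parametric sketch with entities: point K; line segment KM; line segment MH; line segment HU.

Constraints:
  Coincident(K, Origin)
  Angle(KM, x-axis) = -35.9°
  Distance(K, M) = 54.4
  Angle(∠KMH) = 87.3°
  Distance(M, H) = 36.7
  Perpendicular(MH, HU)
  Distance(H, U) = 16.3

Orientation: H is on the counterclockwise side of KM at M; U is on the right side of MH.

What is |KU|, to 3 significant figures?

78.5

K is at the origin; KM runs at -35.9° with length 54.4, so M = 54.4·(cos -35.9°, sin -35.9°) = (44.1, -31.9). ∠KMH = 87.3°, so MH runs at -35.9° + (180° − 87.3°) = 56.8° from the x-axis; with |MH| = 36.7, H = M + 36.7·(cos 56.8°, sin 56.8°) = (64.2, -1.19). MH is perpendicular to HU; with |HU| = 16.3 on the right of MH, U = H + 16.3·(0.837, -0.548) = (77.8, -10.1). Then |KU| = |U − K| = 78.5.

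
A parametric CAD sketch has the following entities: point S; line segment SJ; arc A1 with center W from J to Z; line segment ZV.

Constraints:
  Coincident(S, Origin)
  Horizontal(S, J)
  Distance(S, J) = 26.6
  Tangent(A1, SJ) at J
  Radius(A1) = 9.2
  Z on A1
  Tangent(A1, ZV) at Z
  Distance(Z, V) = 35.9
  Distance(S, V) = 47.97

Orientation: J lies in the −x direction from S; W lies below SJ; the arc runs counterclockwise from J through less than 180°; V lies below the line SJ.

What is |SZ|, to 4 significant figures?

37.23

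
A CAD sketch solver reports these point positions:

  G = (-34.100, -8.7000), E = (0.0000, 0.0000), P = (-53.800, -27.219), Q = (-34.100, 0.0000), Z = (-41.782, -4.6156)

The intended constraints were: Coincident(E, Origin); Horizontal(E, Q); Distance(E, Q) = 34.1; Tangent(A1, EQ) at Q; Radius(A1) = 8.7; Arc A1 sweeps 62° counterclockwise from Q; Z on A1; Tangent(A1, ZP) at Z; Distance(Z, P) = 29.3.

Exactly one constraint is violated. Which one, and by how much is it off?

Distance(Z, P) = 29.3 — off by 3.70.

E = (0.00, 0.00) ✓; E.y = 0.00, Q.y = 0.00 ✓; |EQ| = 34.10 ✓; ∠(GQ, QE) = 90.00° ✓; |GQ| = 8.700 ✓; bearing(G→Z) − bearing(G→Q) = 62.00° ✓; |GZ| = 8.700 ✓; ∠(GZ, ZP) = 90.00° ✓; |ZP| = 25.60 ✗.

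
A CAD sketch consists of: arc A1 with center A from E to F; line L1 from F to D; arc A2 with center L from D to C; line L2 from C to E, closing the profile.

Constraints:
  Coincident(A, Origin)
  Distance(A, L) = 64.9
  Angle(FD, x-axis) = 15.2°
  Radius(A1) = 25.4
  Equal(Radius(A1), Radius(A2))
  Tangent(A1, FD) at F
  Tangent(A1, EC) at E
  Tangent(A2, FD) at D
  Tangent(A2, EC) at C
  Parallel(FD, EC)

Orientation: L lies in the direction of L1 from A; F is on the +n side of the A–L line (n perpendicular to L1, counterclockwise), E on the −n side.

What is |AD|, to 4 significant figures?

69.69

The slot axis is L1's direction at 15.2°, so u = (cos 15.2°, sin 15.2°) = (0.9650, 0.2622) and n = (−sin 15.2°, cos 15.2°) = (-0.2622, 0.9650). A is at the origin and L lies 64.9 along u from A, so L = 64.9·u = (62.63, 17.02). Tangency of A1 to both parallel lines with radius 25.4 puts F and E at A ± 25.4·n: F = (-6.660, 24.51), E = (6.660, -24.51). Equal radii place D and C the same way about L: D = L + 25.4·n = (55.97, 41.53), C = L − 25.4·n = (69.29, -7.495). Then |AD| = |D − A| = 69.69.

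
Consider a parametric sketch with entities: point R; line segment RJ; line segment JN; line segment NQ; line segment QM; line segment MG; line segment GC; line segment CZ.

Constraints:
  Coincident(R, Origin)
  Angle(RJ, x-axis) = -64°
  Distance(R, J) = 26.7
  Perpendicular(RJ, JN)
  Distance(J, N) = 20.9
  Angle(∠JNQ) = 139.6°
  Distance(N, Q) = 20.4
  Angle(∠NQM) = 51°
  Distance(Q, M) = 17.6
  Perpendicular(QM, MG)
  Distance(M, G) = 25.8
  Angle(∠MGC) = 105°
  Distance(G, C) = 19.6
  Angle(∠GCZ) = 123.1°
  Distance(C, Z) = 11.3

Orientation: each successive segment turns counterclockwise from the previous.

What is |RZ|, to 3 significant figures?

56.6

∠MGC = 105.0° gives GC at 0.400° from the x-axis; with |GC| = 19.6, C = (48.1, -25.6). ∠GCZ = 123.1° gives CZ at 57.3° from the x-axis; with |CZ| = 11.3, Z = (54.2, -16.0). Then |RZ| = |Z − R| = 56.6.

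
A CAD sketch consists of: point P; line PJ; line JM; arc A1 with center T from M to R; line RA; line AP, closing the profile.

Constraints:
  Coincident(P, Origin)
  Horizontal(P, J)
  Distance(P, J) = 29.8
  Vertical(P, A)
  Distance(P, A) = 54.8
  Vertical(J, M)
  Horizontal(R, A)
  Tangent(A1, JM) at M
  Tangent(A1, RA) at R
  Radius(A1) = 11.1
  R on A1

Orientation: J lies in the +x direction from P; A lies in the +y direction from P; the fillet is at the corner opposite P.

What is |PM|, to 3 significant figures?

52.9

P is at the origin; P and J share the same y with |PJ| = 29.8 and J on the +x side, so J = (29.8, 0.00). P and A share the same x with |PA| = 54.8 and A on the +y side, so A = (0.00, 54.8). The virtual corner opposite P is at (29.8, 54.8). The tangent condition forces TM to be normal to JM and tangency of A1 to RA means the radius TR is perpendicular to RA, with radius 11.1, so the center T sits 11.1 in from both sides at T = (18.7, 43.7). That places the tangent points at M = (29.8, 43.7) on JM and R = (18.7, 54.8) on RA. Then |PM| = |M − P| = 52.9.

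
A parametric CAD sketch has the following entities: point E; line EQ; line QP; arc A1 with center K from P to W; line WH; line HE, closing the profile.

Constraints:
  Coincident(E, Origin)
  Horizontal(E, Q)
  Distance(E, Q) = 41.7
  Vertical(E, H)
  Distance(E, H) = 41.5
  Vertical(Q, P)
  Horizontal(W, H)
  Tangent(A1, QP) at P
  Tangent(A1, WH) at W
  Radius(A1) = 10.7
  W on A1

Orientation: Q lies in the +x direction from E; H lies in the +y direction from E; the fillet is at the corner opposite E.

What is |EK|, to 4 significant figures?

43.70

E is at the origin; EQ is horizontal with |EQ| = 41.7 and Q on the +x side, so Q = (41.70, 0.000). E and H share the same x with |EH| = 41.5 and H on the +y side, so H = (0.000, 41.50). The virtual corner opposite E is at (41.70, 41.50). A1 meets QP tangentially, so KP is at right angles to QP and A1 meets WH tangentially, so KW is at right angles to WH, with radius 10.7, so the center K sits 10.7 in from both sides at K = (31.00, 30.80). Then |EK| = |K − E| = 43.70.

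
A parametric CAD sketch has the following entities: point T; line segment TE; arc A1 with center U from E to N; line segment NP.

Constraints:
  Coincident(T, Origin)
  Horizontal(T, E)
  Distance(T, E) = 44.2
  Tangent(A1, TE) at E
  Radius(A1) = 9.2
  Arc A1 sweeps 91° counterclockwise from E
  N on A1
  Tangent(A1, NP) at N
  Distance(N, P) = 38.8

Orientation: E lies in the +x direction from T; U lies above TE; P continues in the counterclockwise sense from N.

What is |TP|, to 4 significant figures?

71.40

On A1, E sits at bearing -90° from U; a 91° counterclockwise sweep puts N at bearing 1°, so N = U + 9.2·(cos 1°, sin 1°) = (53.40, 9.361). The tangent condition forces UN to be normal to NP, so NP runs along (−sin 1°, cos 1°); with |NP| = 38.8, P = (52.72, 48.15). Then |TP| = |P − T| = 71.40.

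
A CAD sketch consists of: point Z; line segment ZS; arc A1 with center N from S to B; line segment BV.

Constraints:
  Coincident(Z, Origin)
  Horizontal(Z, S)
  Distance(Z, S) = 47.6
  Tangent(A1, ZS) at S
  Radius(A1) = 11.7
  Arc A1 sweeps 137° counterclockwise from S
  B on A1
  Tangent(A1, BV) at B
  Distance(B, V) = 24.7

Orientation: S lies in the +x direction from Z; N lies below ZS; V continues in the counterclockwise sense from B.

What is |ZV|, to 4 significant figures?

68.59

Z is at the origin; ZS is horizontal with |ZS| = 47.6 and S on the +x side, so S = (47.60, 0.000). The tangent condition forces NS to be normal to ZS, so N = S + (0, -11.7) = (47.60, -11.70). On A1, S sits at bearing 90° from N; a 137° counterclockwise sweep puts B at bearing 227°, so B = N + 11.7·(cos 227°, sin 227°) = (39.62, -20.26). Since A1 is tangent to BV there, NB ⟂ BV, so BV runs along (−sin 227°, cos 227°); with |BV| = 24.7, V = (57.69, -37.10). Then |ZV| = |V − Z| = 68.59.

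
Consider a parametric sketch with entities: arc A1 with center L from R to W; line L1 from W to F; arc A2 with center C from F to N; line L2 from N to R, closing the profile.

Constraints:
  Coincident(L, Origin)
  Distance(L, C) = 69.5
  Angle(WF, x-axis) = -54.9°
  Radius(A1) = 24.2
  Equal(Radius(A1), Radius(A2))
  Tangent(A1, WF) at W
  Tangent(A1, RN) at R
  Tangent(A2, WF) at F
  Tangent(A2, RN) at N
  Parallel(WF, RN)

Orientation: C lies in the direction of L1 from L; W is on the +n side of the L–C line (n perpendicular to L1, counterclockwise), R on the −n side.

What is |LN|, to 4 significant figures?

73.59

The slot axis is L1's direction at -54.9°, so u = (cos -54.9°, sin -54.9°) = (0.5750, -0.8181) and n = (−sin -54.9°, cos -54.9°) = (0.8181, 0.5750). L is at the origin and C lies 69.5 along u from L, so C = 69.5·u = (39.96, -56.86). Tangency of A1 to both parallel lines with radius 24.2 puts W and R at L ± 24.2·n: W = (19.80, 13.92), R = (-19.80, -13.92). Equal radii place F and N the same way about C: F = C + 24.2·n = (59.76, -42.95), N = C − 24.2·n = (20.16, -70.78). Then |LN| = |N − L| = 73.59.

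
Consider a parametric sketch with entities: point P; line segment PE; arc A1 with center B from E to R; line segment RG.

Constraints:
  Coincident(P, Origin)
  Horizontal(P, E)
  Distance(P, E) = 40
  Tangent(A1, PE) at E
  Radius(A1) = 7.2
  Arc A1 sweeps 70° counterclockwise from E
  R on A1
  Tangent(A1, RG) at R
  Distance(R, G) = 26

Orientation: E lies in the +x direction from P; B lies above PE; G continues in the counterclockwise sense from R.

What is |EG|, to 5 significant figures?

33.106

P is at the origin; P and E share the same y with |PE| = 40.0 and E on the +x side, so E = (40.000, 0.0000). A1 meets PE tangentially, so BE is at right angles to PE, so B = E + (0, 7.2) = (40.000, 7.2000). On A1, E sits at bearing -90° from B; a 70° counterclockwise sweep puts R at bearing -20°, so R = B + 7.2·(cos -20°, sin -20°) = (46.766, 4.7375). Since A1 is tangent to RG there, BR ⟂ RG, so RG runs along (−sin -20°, cos -20°); with |RG| = 26.0, G = (55.658, 29.169). Then |EG| = |G − E| = 33.106.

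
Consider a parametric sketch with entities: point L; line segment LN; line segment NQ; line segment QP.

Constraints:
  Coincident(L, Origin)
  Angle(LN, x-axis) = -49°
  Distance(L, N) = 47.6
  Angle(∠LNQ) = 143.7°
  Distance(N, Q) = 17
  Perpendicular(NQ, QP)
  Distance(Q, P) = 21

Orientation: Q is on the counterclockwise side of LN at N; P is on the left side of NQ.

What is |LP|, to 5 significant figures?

55.826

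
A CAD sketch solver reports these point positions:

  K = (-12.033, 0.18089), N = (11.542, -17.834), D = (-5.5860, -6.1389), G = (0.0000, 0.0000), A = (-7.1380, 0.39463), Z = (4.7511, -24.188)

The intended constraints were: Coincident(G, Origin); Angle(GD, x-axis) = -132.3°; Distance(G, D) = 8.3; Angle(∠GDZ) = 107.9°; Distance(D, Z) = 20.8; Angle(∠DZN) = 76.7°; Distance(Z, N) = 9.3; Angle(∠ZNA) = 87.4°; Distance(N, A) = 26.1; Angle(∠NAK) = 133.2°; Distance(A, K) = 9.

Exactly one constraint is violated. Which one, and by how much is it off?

Distance(A, K) = 9 — off by 4.10.

G = (0.00, 0.00) ✓; GD at -132.3° ✓; |GD| = 8.300 ✓; ∠GDZ = 107.9° ✓; |DZ| = 20.80 ✓; ∠DZN = 76.70° ✓; |ZN| = 9.300 ✓; ∠ZNA = 87.40° ✓; |NA| = 26.10 ✓; ∠NAK = 133.2° ✓; |AK| = 4.900 ✗.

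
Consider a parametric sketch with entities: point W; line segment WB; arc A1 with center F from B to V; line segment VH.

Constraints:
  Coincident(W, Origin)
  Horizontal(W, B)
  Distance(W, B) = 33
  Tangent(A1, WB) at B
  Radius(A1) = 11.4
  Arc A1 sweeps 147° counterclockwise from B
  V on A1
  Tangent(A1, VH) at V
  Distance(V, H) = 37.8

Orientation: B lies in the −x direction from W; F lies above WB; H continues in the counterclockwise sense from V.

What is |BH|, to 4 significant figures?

48.75

W is at the origin; WB is horizontal with |WB| = 33.0 and B on the −x side, so B = (-33.00, 0.000). A1 meets WB tangentially, so FB is at right angles to WB, so F = B + (0, 11.4) = (-33.00, 11.40). On A1, B sits at bearing -90° from F; a 147° counterclockwise sweep puts V at bearing 57°, so V = F + 11.4·(cos 57°, sin 57°) = (-26.79, 20.96). Since A1 is tangent to VH there, FV ⟂ VH, so VH runs along (−sin 57°, cos 57°); with |VH| = 37.8, H = (-58.49, 41.55). Then |BH| = |H − B| = 48.75.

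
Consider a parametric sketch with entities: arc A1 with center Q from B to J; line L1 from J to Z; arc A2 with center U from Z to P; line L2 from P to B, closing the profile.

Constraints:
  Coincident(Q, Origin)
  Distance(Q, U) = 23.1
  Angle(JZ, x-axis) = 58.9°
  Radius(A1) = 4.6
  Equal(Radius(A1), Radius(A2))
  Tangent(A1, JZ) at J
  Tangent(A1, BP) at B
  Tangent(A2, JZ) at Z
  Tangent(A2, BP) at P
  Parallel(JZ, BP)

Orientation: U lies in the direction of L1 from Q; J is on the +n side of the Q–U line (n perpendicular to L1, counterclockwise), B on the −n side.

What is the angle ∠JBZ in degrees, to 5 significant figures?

68.284°

Tangency of A1 to both parallel lines with radius 4.6 puts J and B at Q ± 4.6·n: J = (-3.9388, 2.3761), B = (3.9388, -2.3761). Equal radii place Z and P the same way about U: Z = U + 4.6·n = (7.9931, 22.156), P = U − 4.6·n = (15.871, 17.404). Then cos ∠JBZ = BJ·BZ / (|BJ||BZ|), giving 68.284°.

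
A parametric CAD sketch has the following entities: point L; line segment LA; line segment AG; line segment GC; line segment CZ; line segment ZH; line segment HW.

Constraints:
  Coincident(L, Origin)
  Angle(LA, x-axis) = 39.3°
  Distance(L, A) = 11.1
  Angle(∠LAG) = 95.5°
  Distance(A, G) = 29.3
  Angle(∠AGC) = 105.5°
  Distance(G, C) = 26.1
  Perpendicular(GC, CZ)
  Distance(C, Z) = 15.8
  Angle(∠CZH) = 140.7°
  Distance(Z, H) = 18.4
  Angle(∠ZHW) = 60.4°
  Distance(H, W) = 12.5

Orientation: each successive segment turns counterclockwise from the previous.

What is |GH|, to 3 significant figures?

33.3

L is at the origin; LA runs at 39.3° with length 11.1, so A = (8.59, 7.03). ∠LAG = 95.5° gives AG at 124° from the x-axis; with |AG| = 29.3, G = (-7.71, 31.4). ∠AGC = 105.5° gives GC at -162° from the x-axis; with |GC| = 26.1, C = (-32.5, 23.2). The perpendicularity gives CZ at right angles to GC, so CZ runs at -71.7°; with |CZ| = 15.8, Z = (-27.5, 8.18). ∠CZH = 140.7° gives ZH at -32.4° from the x-axis; with |ZH| = 18.4, H = (-12.0, -1.68). Then |GH| = |H − G| = 33.3.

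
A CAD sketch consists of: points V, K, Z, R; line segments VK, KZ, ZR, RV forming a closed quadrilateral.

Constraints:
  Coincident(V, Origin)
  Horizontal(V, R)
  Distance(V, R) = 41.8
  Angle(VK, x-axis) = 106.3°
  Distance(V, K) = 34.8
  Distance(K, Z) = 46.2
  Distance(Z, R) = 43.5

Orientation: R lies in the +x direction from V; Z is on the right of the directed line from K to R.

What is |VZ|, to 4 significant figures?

11.77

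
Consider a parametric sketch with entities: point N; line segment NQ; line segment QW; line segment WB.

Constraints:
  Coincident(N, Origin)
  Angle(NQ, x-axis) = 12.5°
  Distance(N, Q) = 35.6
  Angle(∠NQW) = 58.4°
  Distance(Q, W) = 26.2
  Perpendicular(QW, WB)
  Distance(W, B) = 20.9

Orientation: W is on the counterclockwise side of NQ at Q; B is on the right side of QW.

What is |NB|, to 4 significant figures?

51.77

N is at the origin; NQ runs at 12.5° with length 35.6, so Q = 35.6·(cos 12.5°, sin 12.5°) = (34.76, 7.705). ∠NQW = 58.4°, so QW runs at 12.5° + (180° − 58.4°) = 134.1° from the x-axis; with |QW| = 26.2, W = Q + 26.2·(cos 134.1°, sin 134.1°) = (16.52, 26.52). QW is perpendicular to WB; with |WB| = 20.9 on the right of QW, B = W + 20.9·(0.7181, 0.6959) = (31.53, 41.06). Then |NB| = |B − N| = 51.77.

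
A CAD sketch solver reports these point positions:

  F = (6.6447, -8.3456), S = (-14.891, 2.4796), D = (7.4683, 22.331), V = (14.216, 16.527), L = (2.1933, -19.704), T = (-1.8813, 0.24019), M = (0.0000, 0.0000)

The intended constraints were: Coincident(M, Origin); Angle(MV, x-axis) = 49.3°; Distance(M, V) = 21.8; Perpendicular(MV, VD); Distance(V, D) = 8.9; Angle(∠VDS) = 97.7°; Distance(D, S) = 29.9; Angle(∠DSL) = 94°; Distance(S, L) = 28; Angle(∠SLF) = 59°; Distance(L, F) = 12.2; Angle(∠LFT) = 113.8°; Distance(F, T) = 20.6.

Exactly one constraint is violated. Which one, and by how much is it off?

Distance(F, T) = 20.6 — off by 8.50.

M = (0.00, 0.00) ✓; MV at 49.30° ✓; |MV| = 21.80 ✓; ∠(MV, VD) = 90.00° ✓; |VD| = 8.900 ✓; ∠VDS = 97.70° ✓; |DS| = 29.90 ✓; ∠DSL = 94.00° ✓; |SL| = 28.00 ✓; ∠SLF = 59.00° ✓; |LF| = 12.20 ✓; ∠LFT = 113.8° ✓; |FT| = 12.10 ✗.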